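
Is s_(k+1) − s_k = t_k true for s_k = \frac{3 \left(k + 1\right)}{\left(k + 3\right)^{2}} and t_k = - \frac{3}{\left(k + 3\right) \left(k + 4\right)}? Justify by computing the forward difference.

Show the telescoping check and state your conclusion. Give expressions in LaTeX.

Invalid: residual \frac{6 \left(2 k + 7\right)}{k^{4} + 14 k^{3} + 73 k^{2} + 168 k + 144} ≠ 0.

s_(k+1) = 3*(k + 2)/(k + 4)**2
s_(k+1) − s_k = 3*(-k**2 - 3*k + 2)/(k**4 + 14*k**3 + 73*k**2 + 168*k + 144)
(s_(k+1) − s_k) − t_k = 6*(2*k + 7)/(k**4 + 14*k**3 + 73*k**2 + 168*k + 144)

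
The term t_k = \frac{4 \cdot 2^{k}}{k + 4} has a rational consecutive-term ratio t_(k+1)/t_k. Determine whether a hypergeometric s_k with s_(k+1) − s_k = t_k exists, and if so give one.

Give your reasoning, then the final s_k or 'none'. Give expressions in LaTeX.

none — t_k is not Gosper-summable

Compute t_(k+1)/t_k: get 2*(k + 4)/(k + 5).
Gosper form: A/B · C(k+1)/C(k) with A=2*k + 8, B=k + 5, C=1.
Need (2*k + 8)·f(k+1) − (k + 4)·f(k) = 1.
From deg A=1, deg B=1, deg C=0: d=-1.
Negative degree bound (-1): no f exists, t_k not Gosper-summable.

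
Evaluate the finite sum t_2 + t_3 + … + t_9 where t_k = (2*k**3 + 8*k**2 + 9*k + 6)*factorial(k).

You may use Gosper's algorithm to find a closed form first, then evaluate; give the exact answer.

Σ = 867283170

Ratio r(k) = (2*k**4 + 16*k**3 + 45*k**2 + 56*k + 25)/(2*k**3 + 8*k**2 + 9*k + 6).
Take A(k)=k + 1, B(k)=1, C(k)=k**3 + 4*k**2 + 9*k/2 + 3.
Need (k + 1)·f(k+1) − (1)·f(k) = k**3 + 4*k**2 + 9*k/2 + 3.
Degrees (1,0,3) ⇒ d ≤ 2.
A polynomial solution: f(k) = (2*k**2 + 4*k - 1)/2.
So s_k = (B(k−1)f/C)·t_k = ((2*k**2 + 4*k - 1)/(2*k**3 + 8*k**2 + 9*k + 6))·t_k = (2*k**2 + 4*k - 1)*factorial(k).
s_(k+1) − s_k = (2*k**3 + 8*k**2 + 9*k + 6)*factorial(k) = t_k.
Sum = s_(10) − s_(2); s_(10) = 867283200, s_(2) = 30 ⇒ 867283170.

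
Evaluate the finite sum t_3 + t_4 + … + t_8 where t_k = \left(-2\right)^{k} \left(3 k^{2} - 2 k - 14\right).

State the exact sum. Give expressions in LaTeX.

Σ = 30216

t_(k+1)/t_k = 2*(-3*k**2 - 4*k + 13)/(3*k**2 - 2*k - 14).
So A=-2 and B=1, with C=k**2 - 2*k/3 - 14/3.
f must satisfy (-2)·f(k+1) − (1)·f(k) = k**2 - 2*k/3 - 14/3.
deg f ≤ 2 (via 0,0,2).
Solving with deg f ≤ 2: f(k) = -(k**2 - 2*k - 4)/3.
So s_k = (B(k−1)f/C)·t_k = (-(k**2 - 2*k - 4)/(3*k**2 - 2*k - 14))·t_k = (-2)**k*(-k**2 + 2*k + 4).
Check: Δs_k = (-2)**k*(3*k**2 - 2*k - 14). ✓
Σ_(k=3)^(8) t_k = s_(9) − s_(3) = 30208 − (-8) = 30216.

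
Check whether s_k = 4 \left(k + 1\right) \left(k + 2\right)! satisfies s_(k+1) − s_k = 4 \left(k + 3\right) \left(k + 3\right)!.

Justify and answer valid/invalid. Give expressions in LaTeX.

Invalid: residual - 8 \left(k + 2\right) \left(k + 2\right)! ≠ 0.

s_(k+1) = 4*(k + 2)*factorial(k + 3)
s_(k+1) − s_k = 4*(k**2 + 4*k + 5)*factorial(k + 2)
(s_(k+1) − s_k) − t_k = -8*(k + 2)*factorial(k + 2)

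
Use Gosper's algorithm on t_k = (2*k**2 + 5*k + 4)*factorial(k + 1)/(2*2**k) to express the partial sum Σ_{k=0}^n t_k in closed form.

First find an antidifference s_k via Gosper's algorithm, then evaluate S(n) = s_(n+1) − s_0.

The ratio is (k + 2)*(5*k + 2*(k + 1)**2 + 9)/(2*(2*k**2 + 5*k + 4)).
Take A(k)=k/2 + 1, B(k)=1, C(k)=k**2 + 5*k/2 + 2.
Solve (k/2 + 1)·f(k+1) − (1)·f(k) = k**2 + 5*k/2 + 2.
From deg A=1, deg B=0, deg C=2: d=1.
Coefficient equations give f(k) = 2*k + 3.
Then R = B(k−1)f/C = 2*(2*k + 3)/(2*k**2 + 5*k + 4), so s_k = R(k)·t_k = (2*k + 3)*factorial(k + 1)/2**k.
Verify: (2*k**2 + 5*k + 4)*factorial(k + 1)/(2*2**k) matches t_k.
Telescope: S(n) = s_(n+1) − s_(0) = 2**(-n - 1)*(2*n + 5)*factorial(n + 2) − (3) = (-6*2**n + 2*n**3*factorial(n) + 11*n**2*factorial(n) + 19*n*factorial(n) + 10*factorial(n))/(2*2**n).

S(n) = (-6*2**n + 2*n**3*factorial(n) + 11*n**2*factorial(n) + 19*n*factorial(n) + 10*factorial(n))/(2*2**n)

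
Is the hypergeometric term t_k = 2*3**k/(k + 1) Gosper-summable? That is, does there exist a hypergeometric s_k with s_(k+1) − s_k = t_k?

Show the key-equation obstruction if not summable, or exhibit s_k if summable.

No. Not Gosper-summable.

Compute t_(k+1)/t_k: get 3*(k + 1)/(k + 2).
Normal form (A,B,C) = (3*k + 3, k + 2, 1).
Need (3*k + 3)·f(k+1) − (k + 1)·f(k) = 1.
Bound: deg f ≤ -1.
Negative degree bound (-1): no f exists, t_k not Gosper-summable.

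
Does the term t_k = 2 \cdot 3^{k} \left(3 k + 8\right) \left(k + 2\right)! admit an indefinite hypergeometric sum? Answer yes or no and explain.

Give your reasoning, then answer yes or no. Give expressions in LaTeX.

Yes. s_k = 2 \cdot 3^{k} \left(k + 2\right)!.

The ratio is 3*(k + 3)*(3*k + 11)/(3*k + 8).
So A=3*k + 9 and B=1, with C=k + 8/3.
Need (3*k + 9)·f(k+1) − (1)·f(k) = k + 8/3.
Degrees (1,0,1) ⇒ d ≤ 0.
Solving with deg f ≤ 0: f(k) = 1/3.
Get s_k = R·t_k = 2*3**k*factorial(k + 2) with R(k) = B(k−1)f(k)/C(k) = 1/(3*k + 8).
Check: Δs_k = 2*3**k*(3*k + 8)*factorial(k + 2). ✓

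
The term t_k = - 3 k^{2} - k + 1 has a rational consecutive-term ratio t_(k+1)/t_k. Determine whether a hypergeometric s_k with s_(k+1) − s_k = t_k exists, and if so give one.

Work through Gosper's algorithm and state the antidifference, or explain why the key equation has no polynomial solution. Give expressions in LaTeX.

s_k = k \left(- k^{2} + k + 1\right)

t_(k+1)/t_k = (k + 3*(k + 1)**2)/(3*k**2 + k - 1).
A = 1, B = 1, C = k**2 + k/3 - 1/3.
Need (1)·f(k+1) − (1)·f(k) = k**2 + k/3 - 1/3.
d = 3 from the (0,0,2) case.
Match coefficients ⇒ f(k) = k*(k**2 - k - 1)/3.
So s_k = (B(k−1)f/C)·t_k = (k*(k**2 - k - 1)/(3*k**2 + k - 1))·t_k = k*(-k**2 + k + 1).
Check: Δs_k = -3*k**2 - k + 1. ✓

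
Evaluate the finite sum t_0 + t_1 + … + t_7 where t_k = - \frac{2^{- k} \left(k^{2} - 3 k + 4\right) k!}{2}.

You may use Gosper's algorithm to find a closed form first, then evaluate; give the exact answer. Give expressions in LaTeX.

Σ = -1581/2

Ratio r(k) = (k**3 + k + 2)/(2*(k**2 - 3*k + 4)).
Normal form (A,B,C) = (k/2 + 1/2, 1, k**2 - 3*k + 4).
Solve (k/2 + 1/2)·f(k+1) − (1)·f(k) = k**2 - 3*k + 4.
deg f ≤ 1 (via 1,0,2).
Match coefficients ⇒ f(k) = 2*(k - 3).
Get s_k = R·t_k = -(k - 3)*factorial(k)/2**k with R(k) = B(k−1)f(k)/C(k) = 2*(k - 3)/(k**2 - 3*k + 4).
s_(k+1) − s_k = -(k**2 - 3*k + 4)*factorial(k)/(2*2**k) = t_k.
Evaluate s at k=8 and k=0: -1575/2 and 3; difference -1581/2.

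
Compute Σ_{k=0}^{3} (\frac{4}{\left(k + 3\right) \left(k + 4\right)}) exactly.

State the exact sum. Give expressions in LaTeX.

r(k) = (k + 3)/(k + 5) after simplifying.
Take A(k)=k + 3, B(k)=k + 5, C(k)=1.
Need (k + 3)·f(k+1) − (k + 4)·f(k) = 1.
Bound: deg f ≤ 1.
Coefficient equations give f(k) = k/3.
Get s_k = R·t_k = 4*k/(3*(k + 3)) with R(k) = B(k−1)f(k)/C(k) = k*(k + 4)/3.
Verify: 4/(k**2 + 7*k + 12) matches t_k.
Telescoping: Σ = s_(4) − s_(0) = 16/21 − (0) = 16/21.

Σ = 16/21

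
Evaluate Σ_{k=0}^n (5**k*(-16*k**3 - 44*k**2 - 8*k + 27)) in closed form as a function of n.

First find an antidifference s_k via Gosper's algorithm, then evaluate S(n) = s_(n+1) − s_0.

S(n) = -20*5**n*n**3 - 40*5**n*n**2 - 5*5**n*n + 30*5**n - 3

t_(k+1)/t_k = 5*(16*k**3 + 92*k**2 + 144*k + 41)/(16*k**3 + 44*k**2 + 8*k - 27).
Normal form (A,B,C) = (5, 1, k**3 + 11*k**2/4 + k/2 - 27/16).
Key eq: (5)·f(k+1) = (1)·f(k) + (k**3 + 11*k**2/4 + k/2 - 27/16).
Degrees (0,0,3) ⇒ d ≤ 3.
Solving with deg f ≤ 3: f(k) = (4*k**3 - 4*k**2 - 3*k - 3)/16.
So s_k = (B(k−1)f/C)·t_k = ((4*k**3 - 4*k**2 - 3*k - 3)/(16*k**3 + 44*k**2 + 8*k - 27))·t_k = 5**k*(-4*k**3 + 4*k**2 + 3*k + 3).
Δs = 5**k*(-16*k**3 - 44*k**2 - 8*k + 27), as required.
Evaluate: s_(n+1) = 5**(n + 1)*(-4*n**3 - 8*n**2 - n + 6); subtract s_(0) = 3 ⇒ S(n) = -20*5**n*n**3 - 40*5**n*n**2 - 5*5**n*n + 30*5**n - 3.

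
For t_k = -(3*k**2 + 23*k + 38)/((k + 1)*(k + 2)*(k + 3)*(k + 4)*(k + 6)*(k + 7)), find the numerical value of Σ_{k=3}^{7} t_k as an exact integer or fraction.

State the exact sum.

t_(k+1)/t_k = (k + 1)*(k + 6)*(23*k + 3*(k + 1)**2 + 61)/((k + 5)*(k + 8)*(3*k**2 + 23*k + 38)).
So A=k + 1 and B=k + 8, with C=k**3 + 38*k**2/3 + 51*k + 190/3.
Set up (k + 1)·f(k+1) − (k + 7)·f(k) − (k**3 + 38*k**2/3 + 51*k + 190/3) = 0.
deg f ≤ 6 (via 1,1,3).
Solving with deg f ≤ 6: f(k) = k*(k + 2)*(k + 4)*(k + 5)*(k**2 + 10*k + 27)/54.
Then R = B(k−1)f/C = k*(k + 2)*(k + 4)*(k + 7)*(k**2 + 10*k + 27)/(18*(3*k**2 + 23*k + 38)), so s_k = R(k)·t_k = k*(-k**2 - 10*k - 27)/(18*(k**3 + 10*k**2 + 27*k + 18)).
Check: Δs_k = (-3*k**2 - 23*k - 38)/(k**6 + 23*k**5 + 207*k**4 + 925*k**3 + 2144*k**2 + 2412*k + 1008). ✓
Σ_(k=3)^(7) t_k = s_(8) − s_(3) = -38/693 − (-11/216) = -65/16632.

Σ = -65/16632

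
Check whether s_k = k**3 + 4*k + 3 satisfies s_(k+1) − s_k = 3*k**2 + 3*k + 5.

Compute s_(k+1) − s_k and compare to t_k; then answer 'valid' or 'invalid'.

Valid: the claim telescopes to t_k.

s_(k+1) = 4*k + (k + 1)**3 + 7
s_(k+1) − s_k = -k**3 + (k + 1)**3 + 4
(s_(k+1) − s_k) − t_k = 0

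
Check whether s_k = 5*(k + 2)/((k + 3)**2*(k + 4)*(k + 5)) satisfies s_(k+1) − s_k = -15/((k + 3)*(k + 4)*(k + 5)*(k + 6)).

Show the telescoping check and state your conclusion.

Invalid: residual 5*(4*k + 15)/(k**6 + 25*k**5 + 257*k**4 + 1391*k**3 + 4182*k**2 + 6624*k + 4320) ≠ 0.

s_(k+1) = 5*(k + 3)/((k + 4)**2*(k + 5)*(k + 6))
s_(k+1) − s_k = 5*(-(k + 2)*(k + 4)*(k + 6) + (k + 3)**3)/((k + 3)**2*(k + 4)**2*(k + 5)*(k + 6))
(s_(k+1) − s_k) − t_k = 5*(4*k + 15)/(k**6 + 25*k**5 + 257*k**4 + 1391*k**3 + 4182*k**2 + 6624*k + 4320)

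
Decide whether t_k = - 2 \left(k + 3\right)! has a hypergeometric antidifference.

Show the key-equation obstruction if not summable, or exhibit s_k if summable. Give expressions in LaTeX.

No — t_k has no hypergeometric antidifference.

t_(k+1)/t_k = k + 4.
So A=k + 4 and B=1, with C=1.
f must satisfy (k + 4)·f(k+1) − (1)·f(k) = 1.
From deg A=1, deg B=0, deg C=0: d=-1.
Negative degree bound (-1): no f exists, t_k not Gosper-summable.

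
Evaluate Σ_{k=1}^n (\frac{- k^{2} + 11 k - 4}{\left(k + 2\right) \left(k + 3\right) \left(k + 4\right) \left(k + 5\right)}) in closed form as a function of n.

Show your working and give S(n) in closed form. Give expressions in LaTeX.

S(n) = \frac{n \left(n^{2} + 42 n + 17\right)}{30 \left(n^{3} + 12 n^{2} + 47 n + 60\right)}

t_(k+1)/t_k = -(k + 2)*(11*k - (k + 1)**2 + 7)/((k + 6)*(k**2 - 11*k + 4)).
Take A(k)=k + 2, B(k)=k + 6, C(k)=k**2 - 11*k + 4.
Set up (k + 2)·f(k+1) − (k + 5)·f(k) − (k**2 - 11*k + 4) = 0.
Degrees (1,1,2) ⇒ d ≤ 3.
Solving with deg f ≤ 3: f(k) = -k*(k - 3).
Get s_k = R·t_k = k*(k - 3)/((k + 2)*(k + 3)*(k + 4)) with R(k) = B(k−1)f(k)/C(k) = -k*(k - 3)*(k + 5)/(k**2 - 11*k + 4).
Δs = (-k**2 + 11*k - 4)/(k**4 + 14*k**3 + 71*k**2 + 154*k + 120), as required.
s_(n+1) = (n**2 - n - 2)/(n**3 + 12*n**2 + 47*n + 60) and s_(1) = -1/30, so S(n) = n*(n**2 + 42*n + 17)/(30*(n**3 + 12*n**2 + 47*n + 60)).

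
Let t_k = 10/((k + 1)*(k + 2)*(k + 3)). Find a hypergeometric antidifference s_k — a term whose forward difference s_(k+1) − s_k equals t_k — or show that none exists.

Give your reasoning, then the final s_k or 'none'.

s_k = 5*k*(k + 3)/(2*(k + 1)*(k + 2))

t_(k+1)/t_k = (k + 1)/(k + 4).
So A=k + 1 and B=k + 4, with C=1.
f must satisfy (k + 1)·f(k+1) − (k + 3)·f(k) = 1.
deg f ≤ 2 (via 1,1,0).
Match coefficients ⇒ f(k) = k*(k + 3)/4.
So s_k = (B(k−1)f/C)·t_k = (k*(k + 3)**2/4)·t_k = 5*k*(k + 3)/(2*(k + 1)*(k + 2)).
Verify: 10/(k**3 + 6*k**2 + 11*k + 6) matches t_k.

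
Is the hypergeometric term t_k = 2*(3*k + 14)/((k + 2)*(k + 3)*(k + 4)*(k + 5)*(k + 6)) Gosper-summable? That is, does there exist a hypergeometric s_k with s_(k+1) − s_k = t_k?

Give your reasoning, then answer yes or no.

Step 1: r(k) = (k + 2)*(3*k + 17)/((k + 7)*(3*k + 14)).
Take A(k)=k + 2, B(k)=k + 7, C(k)=k + 14/3.
Set up (k + 2)·f(k+1) − (k + 6)·f(k) − (k + 14/3) = 0.
d = 4 from the (1,1,1) case.
Match coefficients ⇒ f(k) = k*(k + 4)*(k**2 + 10*k + 31)/90.
Certificate R = B(k−1)f/C = k*(k + 4)*(k + 6)*(k**2 + 10*k + 31)/(30*(3*k + 14)) gives s_k = k*(k**2 + 10*k + 31)/(15*(k**3 + 10*k**2 + 31*k + 30)).
Δs = 2*(3*k + 14)/(k**5 + 20*k**4 + 155*k**3 + 580*k**2 + 1044*k + 720), as required.

Yes. s_k = k*(k**2 + 10*k + 31)/(15*(k**3 + 10*k**2 + 31*k + 30)).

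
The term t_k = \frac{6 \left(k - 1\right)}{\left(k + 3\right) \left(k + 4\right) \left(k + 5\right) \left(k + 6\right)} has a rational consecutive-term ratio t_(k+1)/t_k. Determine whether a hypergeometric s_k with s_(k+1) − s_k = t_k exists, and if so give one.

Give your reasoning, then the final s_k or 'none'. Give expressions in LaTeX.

r(k) = k*(k + 3)/((k - 1)*(k + 7)) after simplifying.
Gosper form: A/B · C(k+1)/C(k) with A=k + 3, B=k + 7, C=k - 1.
Key eq: (k + 3)·f(k+1) = (k + 6)·f(k) + (k - 1).
deg f ≤ 3 (via 1,1,1).
Solving with deg f ≤ 3: f(k) = k*(k - 7)*(k + 19)/360.
Then R = B(k−1)f/C = k*(k - 7)*(k + 6)*(k + 19)/(360*(k - 1)), so s_k = R(k)·t_k = k*(k**2 + 12*k - 133)/(60*(k + 3)*(k + 4)*(k + 5)).
Check: Δs_k = 6*(k - 1)/(k**4 + 18*k**3 + 119*k**2 + 342*k + 360). ✓

s_k = \frac{k \left(k^{2} + 12 k - 133\right)}{60 \left(k + 3\right) \left(k + 4\right) \left(k + 5\right)}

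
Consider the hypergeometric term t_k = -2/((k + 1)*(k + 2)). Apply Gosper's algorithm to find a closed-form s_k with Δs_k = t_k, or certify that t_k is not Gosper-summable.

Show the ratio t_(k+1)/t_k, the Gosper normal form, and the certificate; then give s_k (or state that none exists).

The ratio is (k + 1)/(k + 3).
So A=k + 1 and B=k + 3, with C=1.
Set up (k + 1)·f(k+1) − (k + 2)·f(k) − (1) = 0.
From deg A=1, deg B=1, deg C=0: d=1.
Solving with deg f ≤ 1: f(k) = k.
R(k) = B(k−1)·f(k)/C(k) = k*(k + 2); s_k = R·t_k = -2*k/(k + 1).
Check: Δs_k = -2/(k**2 + 3*k + 2). ✓

s_k = -2*k/(k + 1)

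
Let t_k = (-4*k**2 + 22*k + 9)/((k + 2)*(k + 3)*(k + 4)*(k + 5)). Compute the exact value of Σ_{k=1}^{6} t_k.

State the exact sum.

Σ = 31/198

r(k) = (k + 2)*(22*k - 4*(k + 1)**2 + 31)/((k + 6)*(-4*k**2 + 22*k + 9)) after simplifying.
Gosper form: A/B · C(k+1)/C(k) with A=k + 2, B=k + 6, C=k**2 - 11*k/2 - 9/4.
Key eq: (k + 2)·f(k+1) = (k + 5)·f(k) + (k**2 - 11*k/2 - 9/4).
Degrees (1,1,2) ⇒ d ≤ 3.
Solving with deg f ≤ 3: f(k) = -k*(k**2 + 105*k + 2)/96.
Get s_k = R·t_k = k*(k**2 + 105*k + 2)/(24*(k + 2)*(k + 3)*(k + 4)) with R(k) = B(k−1)f(k)/C(k) = -k*(k + 5)*(k**2 + 105*k + 2)/(24*(4*k**2 - 22*k - 9)).
Δs = (-4*k**2 + 22*k + 9)/(k**4 + 14*k**3 + 71*k**2 + 154*k + 120), as required.
Telescoping: Σ = s_(7) − s_(1) = 917/3960 − (3/40) = 31/198.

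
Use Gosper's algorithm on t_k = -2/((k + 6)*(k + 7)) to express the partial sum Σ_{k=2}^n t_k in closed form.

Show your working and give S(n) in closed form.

S(n) = (1 - n)/(4*(n + 7))

Ratio r(k) = (k + 6)/(k + 8).
Take A(k)=k + 6, B(k)=k + 8, C(k)=1.
Key eq: (k + 6)·f(k+1) = (k + 7)·f(k) + (1).
Degrees (1,1,0) ⇒ d ≤ 1.
Match coefficients ⇒ f(k) = k/6.
R(k) = B(k−1)·f(k)/C(k) = k*(k + 7)/6; s_k = R·t_k = -k/(3*k + 18).
Check: Δs_k = -2/(k**2 + 13*k + 42). ✓
s_(n+1) = (-n - 1)/(3*(n + 7)) and s_(2) = -1/12, so S(n) = (1 - n)/(4*(n + 7)).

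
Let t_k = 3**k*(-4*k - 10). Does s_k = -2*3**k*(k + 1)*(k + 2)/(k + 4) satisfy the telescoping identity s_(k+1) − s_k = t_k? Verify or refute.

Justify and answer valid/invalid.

Invalid: residual 3**k*(8*k**2 + 48*k + 76)/(k**2 + 9*k + 20) ≠ 0.

s_(k+1) = -6*3**k*(k + 2)*(k + 3)/(k + 5)
s_(k+1) − s_k = 2*3**k*(k + 2)*((k + 1)*(k + 5) - 3*(k + 3)*(k + 4))/((k + 4)*(k + 5))
(s_(k+1) − s_k) − t_k = 3**k*(8*k**2 + 48*k + 76)/(k**2 + 9*k + 20)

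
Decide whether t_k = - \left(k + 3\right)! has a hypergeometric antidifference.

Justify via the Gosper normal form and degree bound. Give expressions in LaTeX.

No — key equation has no polynomial f.

r(k) = k + 4 after simplifying.
A = k + 4, B = 1, C = 1.
Key eq: (k + 4)·f(k+1) = (1)·f(k) + (1).
deg f ≤ -1 (via 1,0,0).
d = -1 < 0 ⇒ no nonzero polynomial f; not summable.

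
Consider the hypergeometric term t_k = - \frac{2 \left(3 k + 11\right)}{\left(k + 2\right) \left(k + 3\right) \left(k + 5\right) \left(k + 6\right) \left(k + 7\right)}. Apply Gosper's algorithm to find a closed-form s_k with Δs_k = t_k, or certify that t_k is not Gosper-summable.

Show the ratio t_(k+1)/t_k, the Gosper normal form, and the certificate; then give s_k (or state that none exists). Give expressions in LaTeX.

t_(k+1)/t_k = (k + 2)*(k + 5)*(3*k + 14)/((k + 4)*(k + 8)*(3*k + 11)).
So A=k + 2 and B=k + 8, with C=k**2 + 23*k/3 + 44/3.
Key eq: (k + 2)·f(k+1) = (k + 7)·f(k) + (k**2 + 23*k/3 + 44/3).
deg f ≤ 5 (via 1,1,2).
Solving with deg f ≤ 5: f(k) = k*(k + 3)*(k + 4)*(k**2 + 13*k + 52)/180.
Get s_k = R·t_k = k*(-k**2 - 13*k - 52)/(30*(k**3 + 13*k**2 + 52*k + 60)) with R(k) = B(k−1)f(k)/C(k) = k*(k + 3)*(k + 7)*(k**2 + 13*k + 52)/(60*(3*k + 11)).
Verify: 2*(-3*k - 11)/(k**5 + 23*k**4 + 203*k**3 + 853*k**2 + 1692*k + 1260) matches t_k.

s_k = \frac{k \left(- k^{2} - 13 k - 52\right)}{30 \left(k^{3} + 13 k^{2} + 52 k + 60\right)}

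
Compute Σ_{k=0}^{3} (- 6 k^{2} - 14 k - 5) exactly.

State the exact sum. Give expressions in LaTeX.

Σ = -188

t_(k+1)/t_k = (6*k**2 + 26*k + 25)/(6*k**2 + 14*k + 5).
So A=1 and B=1, with C=k**2 + 7*k/3 + 5/6.
Solve (1)·f(k+1) − (1)·f(k) = k**2 + 7*k/3 + 5/6.
Degrees (0,0,2) ⇒ d ≤ 3.
Coefficient equations give f(k) = k*(2*k**2 + 4*k - 1)/6.
R(k) = B(k−1)·f(k)/C(k) = k*(2*k**2 + 4*k - 1)/(6*k**2 + 14*k + 5); s_k = R·t_k = k*(-2*k**2 - 4*k + 1).
Check: Δs_k = -6*k**2 - 14*k - 5. ✓
Telescoping: Σ = s_(4) − s_(0) = -188 − (0) = -188.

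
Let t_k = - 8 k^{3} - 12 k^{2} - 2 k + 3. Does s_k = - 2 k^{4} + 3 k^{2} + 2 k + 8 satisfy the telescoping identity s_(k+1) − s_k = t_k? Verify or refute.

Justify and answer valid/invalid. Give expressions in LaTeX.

Valid — Δs_k = t_k.

s_(k+1) = -2*k**4 - 8*k**3 - 9*k**2 + 11
s_(k+1) − s_k = -8*k**3 - 12*k**2 - 2*k + 3
(s_(k+1) − s_k) − t_k = 0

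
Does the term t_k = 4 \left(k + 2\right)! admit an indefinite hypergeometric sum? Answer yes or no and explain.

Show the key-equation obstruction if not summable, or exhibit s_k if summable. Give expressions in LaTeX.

No — key equation has no polynomial f.

Step 1: r(k) = k + 3.
Take A(k)=k + 3, B(k)=1, C(k)=1.
f must satisfy (k + 3)·f(k+1) − (1)·f(k) = 1.
Bound: deg f ≤ -1.
Bound -1 < 0, so the key equation has no polynomial solution.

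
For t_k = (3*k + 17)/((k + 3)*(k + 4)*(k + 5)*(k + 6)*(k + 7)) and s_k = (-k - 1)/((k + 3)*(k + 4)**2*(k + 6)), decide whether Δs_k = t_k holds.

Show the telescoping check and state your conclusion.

s_(k+1) = (-k - 2)/((k + 4)*(k + 5)**2*(k + 7))
s_(k+1) − s_k = ((k + 1)*(k + 5)**2*(k + 7) - (k + 2)*(k + 3)*(k + 4)*(k + 6))/((k + 3)*(k + 4)**2*(k + 5)**2*(k + 6)*(k + 7))
(s_(k+1) − s_k) − t_k = 3*(-4*k**2 - 41*k - 103)/(k**7 + 34*k**6 + 490*k**5 + 3880*k**4 + 18229*k**3 + 50806*k**2 + 77760*k + 50400)

Invalid: residual 3*(-4*k**2 - 41*k - 103)/(k**7 + 34*k**6 + 490*k**5 + 3880*k**4 + 18229*k**3 + 50806*k**2 + 77760*k + 50400) ≠ 0.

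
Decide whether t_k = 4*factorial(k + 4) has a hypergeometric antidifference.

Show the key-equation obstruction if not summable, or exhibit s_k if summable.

No — negative degree bound, so no certificate f.

t_(k+1)/t_k = k + 5.
So A=k + 5 and B=1, with C=1.
Key eq: (k + 5)·f(k+1) = (1)·f(k) + (1).
d = -1 from the (1,0,0) case.
d = -1 < 0 ⇒ no nonzero polynomial f; not summable.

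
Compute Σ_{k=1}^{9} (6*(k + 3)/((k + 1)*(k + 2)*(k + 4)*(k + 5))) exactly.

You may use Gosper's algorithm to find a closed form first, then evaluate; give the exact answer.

Σ = 108/385

t_(k+1)/t_k = (k + 1)*(k + 4)**2/((k + 3)**2*(k + 6)).
So A=k + 1 and B=k + 6, with C=k**2 + 6*k + 9.
Key eq: (k + 1)·f(k+1) = (k + 5)·f(k) + (k**2 + 6*k + 9).
d = 4 from the (1,1,2) case.
Solve for f: f(k) = k*(k + 2)*(k + 3)*(k + 5)/8 (degree 4 ≤ 4).
So s_k = (B(k−1)f/C)·t_k = (k*(k + 2)*(k + 5)**2/(8*(k + 3)))·t_k = 3*k*(k + 5)/(4*(k**2 + 5*k + 4)).
s_(k+1) − s_k = 6*(k + 3)/(k**4 + 12*k**3 + 49*k**2 + 78*k + 40) = t_k.
Telescoping: Σ = s_(10) − s_(1) = 225/308 − (9/20) = 108/385.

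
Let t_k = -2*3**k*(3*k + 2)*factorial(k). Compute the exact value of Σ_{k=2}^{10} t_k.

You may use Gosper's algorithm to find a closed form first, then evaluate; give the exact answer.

Ratio r(k) = 3*(k + 1)*(3*k + 5)/(3*k + 2).
So A=3*k + 3 and B=1, with C=k + 2/3.
f must satisfy (3*k + 3)·f(k+1) − (1)·f(k) = k + 2/3.
Degrees (1,0,1) ⇒ d ≤ 0.
Coefficient equations give f(k) = 1/3.
Get s_k = R·t_k = -2*3**k*factorial(k) with R(k) = B(k−1)f(k)/C(k) = 1/(3*k + 2).
Verify: -2*3**k*(3*k + 2)*factorial(k) matches t_k.
Telescoping: Σ = s_(11) − s_(2) = -14142282739200 − (-36) = -14142282739164.

Σ = -14142282739164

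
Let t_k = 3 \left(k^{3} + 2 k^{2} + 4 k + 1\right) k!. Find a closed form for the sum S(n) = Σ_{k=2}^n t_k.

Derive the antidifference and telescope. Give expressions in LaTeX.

Step 1: r(k) = (k**4 + 6*k**3 + 16*k**2 + 19*k + 8)/(k**3 + 2*k**2 + 4*k + 1).
Factor: A=k + 1; B=1; C=k**3 + 2*k**2 + 4*k + 1.
Solve (k + 1)·f(k+1) − (1)·f(k) = k**3 + 2*k**2 + 4*k + 1.
deg f ≤ 2 (via 1,0,3).
Match coefficients ⇒ f(k) = k**2 + 1.
So s_k = (B(k−1)f/C)·t_k = ((k**2 + 1)/(k**3 + 2*k**2 + 4*k + 1))·t_k = 3*(k**2 + 1)*factorial(k).
Verify: 3*(k**3 + 2*k**2 + 4*k + 1)*factorial(k) matches t_k.
s_(n+1) = 3*(n**2 + 2*n + 2)*factorial(n + 1) and s_(2) = 30, so S(n) = 3*n**3*factorial(n) + 9*n**2*factorial(n) + 12*n*factorial(n) + 6*factorial(n) - 30.

S(n) = 3 n^{3} n! + 9 n^{2} n! + 12 n n! + 6 n! - 30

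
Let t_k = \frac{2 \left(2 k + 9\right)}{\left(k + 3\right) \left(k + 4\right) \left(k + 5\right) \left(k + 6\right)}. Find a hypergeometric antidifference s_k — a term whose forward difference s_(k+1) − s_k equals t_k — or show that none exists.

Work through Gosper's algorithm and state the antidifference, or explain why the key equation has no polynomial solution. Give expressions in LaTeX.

t_(k+1)/t_k = (k + 3)*(2*k + 11)/((k + 7)*(2*k + 9)).
Gosper form: A/B · C(k+1)/C(k) with A=k + 3, B=k + 7, C=k + 9/2.
Key eq: (k + 3)·f(k+1) = (k + 6)·f(k) + (k + 9/2).
Bound: deg f ≤ 3.
Match coefficients ⇒ f(k) = k*(k + 4)*(k + 8)/30.
So s_k = (B(k−1)f/C)·t_k = (k*(k + 4)*(k + 6)*(k + 8)/(15*(2*k + 9)))·t_k = 2*k*(k + 8)/(15*(k**2 + 8*k + 15)).
s_(k+1) − s_k = 2*(2*k + 9)/(k**4 + 18*k**3 + 119*k**2 + 342*k + 360) = t_k.

s_k = \frac{2 k \left(k + 8\right)}{15 \left(k^{2} + 8 k + 15\right)}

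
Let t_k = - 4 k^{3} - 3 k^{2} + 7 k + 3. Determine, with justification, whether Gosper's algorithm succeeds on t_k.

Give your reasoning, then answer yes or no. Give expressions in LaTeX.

r(k) = (4*k**3 + 15*k**2 + 11*k - 3)/(4*k**3 + 3*k**2 - 7*k - 3) after simplifying.
So A=1 and B=1, with C=k**3 + 3*k**2/4 - 7*k/4 - 3/4.
Solve (1)·f(k+1) − (1)·f(k) = k**3 + 3*k**2/4 - 7*k/4 - 3/4.
Bound: deg f ≤ 4.
Solving with deg f ≤ 4: f(k) = k*(k**3 - k**2 - 4*k + 1)/4.
R(k) = B(k−1)·f(k)/C(k) = k*(k**3 - k**2 - 4*k + 1)/(4*k**3 + 3*k**2 - 7*k - 3); s_k = R·t_k = k*(-k**3 + k**2 + 4*k - 1).
Verify: -4*k**3 - 3*k**2 + 7*k + 3 matches t_k.

Yes. s_k = k \left(- k^{3} + k^{2} + 4 k - 1\right).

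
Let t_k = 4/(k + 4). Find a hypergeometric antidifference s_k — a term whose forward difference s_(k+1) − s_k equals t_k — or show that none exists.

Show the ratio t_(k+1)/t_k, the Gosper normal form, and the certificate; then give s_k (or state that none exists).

none — t_k is not Gosper-summable

t_(k+1)/t_k = (k + 4)/(k + 5).
Factor: A=k + 4; B=k + 5; C=1.
Set up (k + 4)·f(k+1) − (k + 4)·f(k) − (1) = 0.
deg f ≤ 0 (via 1,1,0).
Generic f = c0 gives residual -1; -1 = 0 cannot hold, so t_k is not Gosper-summable.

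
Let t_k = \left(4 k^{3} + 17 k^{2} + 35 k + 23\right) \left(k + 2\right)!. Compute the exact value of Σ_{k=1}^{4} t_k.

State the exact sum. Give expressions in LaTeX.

Σ = 549306

r(k) = (4*k**4 + 41*k**3 + 168*k**2 + 322*k + 237)/(4*k**3 + 17*k**2 + 35*k + 23) after simplifying.
Normal form (A,B,C) = (k + 3, 1, k**3 + 17*k**2/4 + 35*k/4 + 23/4).
Solve (k + 3)·f(k+1) − (1)·f(k) = k**3 + 17*k**2/4 + 35*k/4 + 23/4.
Degrees (1,0,3) ⇒ d ≤ 2.
Coefficient equations give f(k) = (4*k**2 + k + 4)/4.
Then R = B(k−1)f/C = (4*k**2 + k + 4)/(4*k**3 + 17*k**2 + 35*k + 23), so s_k = R(k)·t_k = (4*k**2 + k + 4)*factorial(k + 2).
Δs = (4*k**3 + 17*k**2 + 35*k + 23)*factorial(k + 2), as required.
Σ_(k=1)^(4) t_k = s_(5) − s_(1) = 549360 − (54) = 549306.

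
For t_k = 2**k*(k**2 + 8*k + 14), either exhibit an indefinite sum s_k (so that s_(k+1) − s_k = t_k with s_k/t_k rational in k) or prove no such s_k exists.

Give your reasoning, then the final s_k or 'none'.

t_(k+1)/t_k = 2*(k**2 + 10*k + 23)/(k**2 + 8*k + 14).
So A=2 and B=1, with C=k**2 + 8*k + 14.
Need (2)·f(k+1) − (1)·f(k) = k**2 + 8*k + 14.
Degrees (0,0,2) ⇒ d ≤ 2.
A polynomial solution: f(k) = (k + 2)**2.
Then R = B(k−1)f/C = (k + 2)**2/(k**2 + 8*k + 14), so s_k = R(k)·t_k = 2**k*(k**2 + 4*k + 4).
Δs = 2**k*(k**2 + 8*k + 14), as required.

s_k = 2**k*(k**2 + 4*k + 4)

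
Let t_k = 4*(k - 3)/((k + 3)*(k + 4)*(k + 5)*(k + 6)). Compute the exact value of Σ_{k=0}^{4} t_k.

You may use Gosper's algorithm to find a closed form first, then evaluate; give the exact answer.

Σ = -2/45

t_(k+1)/t_k = (k - 2)*(k + 3)/((k - 3)*(k + 7)).
So A=k + 3 and B=k + 7, with C=k - 3.
f must satisfy (k + 3)·f(k+1) − (k + 6)·f(k) = k - 3.
Bound: deg f ≤ 3.
Match coefficients ⇒ f(k) = -k*(k**2 + 12*k + 107)/120.
Get s_k = R·t_k = k*(-k**2 - 12*k - 107)/(30*(k + 3)*(k + 4)*(k + 5)) with R(k) = B(k−1)f(k)/C(k) = -k*(k + 6)*(k**2 + 12*k + 107)/(120*(k - 3)).
Verify: 4*(k - 3)/(k**4 + 18*k**3 + 119*k**2 + 342*k + 360) matches t_k.
Sum = s_(5) − s_(0); s_(5) = -2/45, s_(0) = 0 ⇒ -2/45.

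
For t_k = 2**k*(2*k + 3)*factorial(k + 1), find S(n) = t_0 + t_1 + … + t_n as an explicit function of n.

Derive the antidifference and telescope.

S(n) = 2*2**n*factorial(n + 2) - 1

r(k) = 2*(k + 2)*(2*k + 5)/(2*k + 3) after simplifying.
Factor: A=2*k + 4; B=1; C=k + 3/2.
Need (2*k + 4)·f(k+1) − (1)·f(k) = k + 3/2.
From deg A=1, deg B=0, deg C=1: d=0.
Solving with deg f ≤ 0: f(k) = 1/2.
Then R = B(k−1)f/C = 1/(2*k + 3), so s_k = R(k)·t_k = 2**k*factorial(k + 1).
Verify: 2**k*(2*k + 3)*factorial(k + 1) matches t_k.
Σ_(k=0)^n t_k = s_(n+1) − s_(0) = (2**(n + 1)*factorial(n + 2)) − (1), i.e. 2*2**n*factorial(n + 2) - 1.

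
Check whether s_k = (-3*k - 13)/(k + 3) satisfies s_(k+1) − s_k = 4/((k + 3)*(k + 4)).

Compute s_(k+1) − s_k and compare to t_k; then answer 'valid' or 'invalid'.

Valid: the claim telescopes to t_k.

s_(k+1) = (-3*k - 16)/(k + 4)
s_(k+1) − s_k = 4/(k**2 + 7*k + 12)
(s_(k+1) − s_k) − t_k = 0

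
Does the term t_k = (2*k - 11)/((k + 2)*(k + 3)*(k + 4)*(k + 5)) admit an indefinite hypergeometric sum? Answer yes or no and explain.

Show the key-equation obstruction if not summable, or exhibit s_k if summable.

Yes. s_k = k*(-k**2 - 9*k - 34)/(8*(k + 2)*(k + 3)*(k + 4)).

r(k) = (k + 2)*(2*k - 9)/((k + 6)*(2*k - 11)) after simplifying.
Factor: A=k + 2; B=k + 6; C=k - 11/2.
f must satisfy (k + 2)·f(k+1) − (k + 5)·f(k) = k - 11/2.
Bound: deg f ≤ 3.
Coefficient equations give f(k) = -k*(k**2 + 9*k + 34)/16.
Get s_k = R·t_k = k*(-k**2 - 9*k - 34)/(8*(k + 2)*(k + 3)*(k + 4)) with R(k) = B(k−1)f(k)/C(k) = -k*(k + 5)*(k**2 + 9*k + 34)/(8*(2*k - 11)).
Verify: (2*k - 11)/(k**4 + 14*k**3 + 71*k**2 + 154*k + 120) matches t_k.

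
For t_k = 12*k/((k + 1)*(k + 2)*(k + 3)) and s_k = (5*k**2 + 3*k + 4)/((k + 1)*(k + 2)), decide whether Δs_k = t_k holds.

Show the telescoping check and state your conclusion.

valid (s_(k+1) − s_k reduces to t_k)

s_(k+1) = (3*k + 5*(k + 1)**2 + 7)/((k + 2)*(k + 3))
s_(k+1) − s_k = 12*k/(k**3 + 6*k**2 + 11*k + 6)
(s_(k+1) − s_k) − t_k = 0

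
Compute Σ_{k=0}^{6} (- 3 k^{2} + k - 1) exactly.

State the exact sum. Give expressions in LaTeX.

The ratio is (-k + 3*(k + 1)**2)/(3*k**2 - k + 1).
Take A(k)=1, B(k)=1, C(k)=k**2 - k/3 + 1/3.
Need (1)·f(k+1) − (1)·f(k) = k**2 - k/3 + 1/3.
From deg A=0, deg B=0, deg C=2: d=3.
Solving with deg f ≤ 3: f(k) = k*(k**2 - 2*k + 2)/3.
R(k) = B(k−1)·f(k)/C(k) = k*(k**2 - 2*k + 2)/(3*k**2 - k + 1); s_k = R·t_k = k*(-k**2 + 2*k - 2).
Check: Δs_k = -3*k**2 + k - 1. ✓
Evaluate s at k=7 and k=0: -259 and 0; difference -259.

Σ = -259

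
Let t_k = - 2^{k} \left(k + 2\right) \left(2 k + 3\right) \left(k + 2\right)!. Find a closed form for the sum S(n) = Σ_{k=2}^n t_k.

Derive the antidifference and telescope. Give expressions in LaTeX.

S(n) = - 2 \cdot 2^{n} n \left(n + 3\right)! - 2 \cdot 2^{n} \left(n + 3\right)! + 192

r(k) = (k + 3)**2*(4*k + 10)/((k + 2)*(2*k + 3)) after simplifying.
Normal form (A,B,C) = (2*k + 6, 1, k**2 + 7*k/2 + 3).
Need (2*k + 6)·f(k+1) − (1)·f(k) = k**2 + 7*k/2 + 3.
d = 1 from the (1,0,2) case.
Coefficient equations give f(k) = k/2.
Then R = B(k−1)f/C = k/((k + 2)*(2*k + 3)), so s_k = R(k)·t_k = -2**k*k*factorial(k + 2).
Δs = -2**k*(k + 2)*(2*k + 3)*factorial(k + 2), as required.
Σ_(k=2)^n t_k = s_(n+1) − s_(2) = (-2**(n + 1)*(n + 1)*factorial(n + 3)) − (-192), i.e. -2*2**n*n*factorial(n + 3) - 2*2**n*factorial(n + 3) + 192.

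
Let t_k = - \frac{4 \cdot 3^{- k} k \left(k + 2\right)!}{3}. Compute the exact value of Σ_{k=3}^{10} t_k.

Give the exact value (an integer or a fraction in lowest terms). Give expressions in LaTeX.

r(k) = (k + 1)*(k + 3)/(3*k) after simplifying.
A = k/3 + 1, B = 1, C = k.
Need (k/3 + 1)·f(k+1) − (1)·f(k) = k.
deg f ≤ 0 (via 1,0,1).
Match coefficients ⇒ f(k) = 3.
Get s_k = R·t_k = -4*factorial(k + 2)/3**k with R(k) = B(k−1)f(k)/C(k) = 3/k.
Verify: -4*k*factorial(k + 2)/(3*3**k) matches t_k.
Σ_(k=3)^(10) t_k = s_(11) − s_(3) = -102502400/729 − (-160/9) = -102489440/729.

Σ = -102489440/729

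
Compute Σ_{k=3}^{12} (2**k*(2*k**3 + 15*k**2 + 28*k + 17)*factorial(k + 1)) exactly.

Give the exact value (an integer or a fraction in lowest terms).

Compute t_(k+1)/t_k: get 2*(2*k**4 + 25*k**3 + 106*k**2 + 190*k + 124)/(2*k**3 + 15*k**2 + 28*k + 17).
Factor: A=2*k + 4; B=1; C=k**3 + 15*k**2/2 + 14*k + 17/2.
Need (2*k + 4)·f(k+1) − (1)·f(k) = k**3 + 15*k**2/2 + 14*k + 17/2.
Bound: deg f ≤ 2.
A polynomial solution: f(k) = (k**2 + 4*k - 1)/2.
R(k) = B(k−1)·f(k)/C(k) = (k**2 + 4*k - 1)/(2*k**3 + 15*k**2 + 28*k + 17); s_k = R·t_k = 2**k*(k**2 + 4*k - 1)*factorial(k + 1).
Verify: 2**k*(2*k**3 + 15*k**2 + 28*k + 17)*factorial(k + 1) matches t_k.
Evaluate s at k=13 and k=3: 157116203532288000 and 3840; difference 157116203532284160.

Σ = 157116203532284160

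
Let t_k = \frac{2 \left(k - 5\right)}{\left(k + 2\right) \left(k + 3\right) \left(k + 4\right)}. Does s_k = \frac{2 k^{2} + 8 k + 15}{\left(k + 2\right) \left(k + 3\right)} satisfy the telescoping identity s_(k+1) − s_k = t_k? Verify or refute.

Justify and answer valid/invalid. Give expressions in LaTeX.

valid (s_(k+1) − s_k reduces to t_k)

s_(k+1) = (8*k + 2*(k + 1)**2 + 23)/((k + 3)*(k + 4))
s_(k+1) − s_k = 2*(k - 5)/(k**3 + 9*k**2 + 26*k + 24)
(s_(k+1) − s_k) − t_k = 0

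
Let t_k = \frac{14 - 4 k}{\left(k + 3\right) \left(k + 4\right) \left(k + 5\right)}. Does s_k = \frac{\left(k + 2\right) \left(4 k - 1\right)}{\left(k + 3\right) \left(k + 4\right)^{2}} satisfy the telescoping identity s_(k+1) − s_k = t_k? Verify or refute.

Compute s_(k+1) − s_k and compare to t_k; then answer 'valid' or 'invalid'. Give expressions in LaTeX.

s_(k+1) = (k + 3)*(4*k + 3)/((k + 4)*(k + 5)**2)
s_(k+1) − s_k = 2*(-2*k**3 - 3*k**2 + 44*k + 79)/(k**5 + 21*k**4 + 175*k**3 + 723*k**2 + 1480*k + 1200)
(s_(k+1) − s_k) − t_k = 2*(8*k**2 + 21*k - 61)/(k**5 + 21*k**4 + 175*k**3 + 723*k**2 + 1480*k + 1200)

Invalid: residual \frac{2 \left(8 k^{2} + 21 k - 61\right)}{k^{5} + 21 k^{4} + 175 k^{3} + 723 k^{2} + 1480 k + 1200} ≠ 0.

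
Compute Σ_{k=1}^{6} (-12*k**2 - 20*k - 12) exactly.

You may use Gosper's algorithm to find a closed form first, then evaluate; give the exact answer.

Σ = -1584

The ratio is (3*k**2 + 11*k + 11)/(3*k**2 + 5*k + 3).
A = 1, B = 1, C = k**2 + 5*k/3 + 1.
Solve (1)·f(k+1) − (1)·f(k) = k**2 + 5*k/3 + 1.
From deg A=0, deg B=0, deg C=2: d=3.
Coefficient equations give f(k) = k*(k**2 + k + 1)/3.
R(k) = B(k−1)·f(k)/C(k) = k*(k**2 + k + 1)/(3*k**2 + 5*k + 3); s_k = R·t_k = 4*k*(-k**2 - k - 1).
s_(k+1) − s_k = -12*k**2 - 20*k - 12 = t_k.
Σ_(k=1)^(6) t_k = s_(7) − s_(1) = -1596 − (-12) = -1584.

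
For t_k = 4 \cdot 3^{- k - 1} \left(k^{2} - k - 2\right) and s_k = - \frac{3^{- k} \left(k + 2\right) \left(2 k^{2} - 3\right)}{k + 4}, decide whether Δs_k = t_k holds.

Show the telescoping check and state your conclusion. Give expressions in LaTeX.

Invalid: residual \frac{2 \cdot 3^{- k} \left(- 4 k^{3} - 18 k^{2} + 24 k + 41\right)}{3 \left(k^{2} + 9 k + 20\right)} ≠ 0.

s_(k+1) = -(k + 3)*(2*(k + 1)**2 - 3)/(3*3**k*(k + 5))
s_(k+1) − s_k = 2*(2*k**4 + 12*k**3 - 52*k - 39)/(3*3**k*(k**2 + 9*k + 20))
(s_(k+1) − s_k) − t_k = 2*(-4*k**3 - 18*k**2 + 24*k + 41)/(3*3**k*(k**2 + 9*k + 20))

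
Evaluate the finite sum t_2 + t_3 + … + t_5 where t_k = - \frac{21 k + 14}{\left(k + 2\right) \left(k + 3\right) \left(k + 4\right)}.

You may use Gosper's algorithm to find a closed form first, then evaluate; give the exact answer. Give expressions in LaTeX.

Σ = -49/36

t_(k+1)/t_k = (k + 2)*(3*k + 5)/((k + 5)*(3*k + 2)).
Take A(k)=k + 2, B(k)=k + 5, C(k)=k + 2/3.
Solve (k + 2)·f(k+1) − (k + 4)·f(k) = k + 2/3.
deg f ≤ 2 (via 1,1,1).
Solve for f: f(k) = k*(2*k + 1)/9 (degree 2 ≤ 2).
So s_k = (B(k−1)f/C)·t_k = (k*(k + 4)*(2*k + 1)/(3*(3*k + 2)))·t_k = -7*k*(2*k + 1)/(3*(k + 2)*(k + 3)).
Verify: 7*(-3*k - 2)/(k**3 + 9*k**2 + 26*k + 24) matches t_k.
Sum = s_(6) − s_(2); s_(6) = -91/36, s_(2) = -7/6 ⇒ -49/36.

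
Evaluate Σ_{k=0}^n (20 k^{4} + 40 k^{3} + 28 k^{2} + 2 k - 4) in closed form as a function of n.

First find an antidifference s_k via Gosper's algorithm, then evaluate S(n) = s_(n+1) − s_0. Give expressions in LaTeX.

S(n) = 4 n^{5} + 20 n^{4} + 36 n^{3} + 25 n^{2} + n - 4

t_(k+1)/t_k = (10*k**4 + 60*k**3 + 134*k**2 + 129*k + 43)/(10*k**4 + 20*k**3 + 14*k**2 + k - 2).
Gosper form: A/B · C(k+1)/C(k) with A=1, B=1, C=k**4 + 2*k**3 + 7*k**2/5 + k/10 - 1/5.
Need (1)·f(k+1) − (1)·f(k) = k**4 + 2*k**3 + 7*k**2/5 + k/10 - 1/5.
Bound: deg f ≤ 5.
Solve for f: f(k) = k*(4*k**4 - 4*k**2 - 3*k - 1)/20 (degree 5 ≤ 5).
Then R = B(k−1)f/C = k*(4*k**4 - 4*k**2 - 3*k - 1)/(2*(10*k**4 + 20*k**3 + 14*k**2 + k - 2)), so s_k = R(k)·t_k = k*(4*k**4 - 4*k**2 - 3*k - 1).
Check: Δs_k = 20*k**4 + 40*k**3 + 28*k**2 + 2*k - 4. ✓
s_(n+1) = 4*n**5 + 20*n**4 + 36*n**3 + 25*n**2 + n - 4 and s_(0) = 0, so S(n) = 4*n**5 + 20*n**4 + 36*n**3 + 25*n**2 + n - 4.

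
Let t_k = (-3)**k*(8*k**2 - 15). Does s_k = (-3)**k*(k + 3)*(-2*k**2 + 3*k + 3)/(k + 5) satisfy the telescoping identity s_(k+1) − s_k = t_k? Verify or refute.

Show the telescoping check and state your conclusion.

s_(k+1) = (-3)**(k + 1)*(-2*k**3 - 9*k**2 + 16)/(k + 6)
s_(k+1) − s_k = (-3)**k*(8*k**4 + 72*k**3 + 141*k**2 - 129*k - 294)/(k**2 + 11*k + 30)
(s_(k+1) − s_k) − t_k = (-3)**k*(-16*k**3 - 84*k**2 + 36*k + 156)/(k**2 + 11*k + 30)

Invalid: residual (-3)**k*(-16*k**3 - 84*k**2 + 36*k + 156)/(k**2 + 11*k + 30) ≠ 0.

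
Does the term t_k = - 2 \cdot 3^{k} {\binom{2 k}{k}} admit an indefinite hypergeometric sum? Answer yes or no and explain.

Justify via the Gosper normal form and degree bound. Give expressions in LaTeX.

Ratio r(k) = 6*(2*k + 1)/(k + 1).
Normal form (A,B,C) = (12*k + 6, k + 1, 1).
f must satisfy (12*k + 6)·f(k+1) − (k)·f(k) = 1.
d = -1 from the (1,1,0) case.
Negative degree bound (-1): no f exists, t_k not Gosper-summable.

No — t_k has no hypergeometric antidifference.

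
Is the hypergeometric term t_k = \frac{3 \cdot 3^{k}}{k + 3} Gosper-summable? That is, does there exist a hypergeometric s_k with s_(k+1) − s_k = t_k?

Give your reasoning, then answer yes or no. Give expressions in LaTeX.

The ratio is 3*(k + 3)/(k + 4).
Normal form (A,B,C) = (3*k + 9, k + 4, 1).
Key eq: (3*k + 9)·f(k+1) = (k + 3)·f(k) + (1).
d = -1 from the (1,1,0) case.
Negative degree bound (-1): no f exists, t_k not Gosper-summable.

No — key equation has no polynomial f.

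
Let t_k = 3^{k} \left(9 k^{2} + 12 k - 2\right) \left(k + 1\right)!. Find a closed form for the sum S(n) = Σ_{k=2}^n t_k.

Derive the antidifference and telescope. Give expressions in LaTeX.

S(n) = 9 \cdot 3^{n} n \left(n + 2\right)! - 3 \cdot 3^{n} \left(n + 2\right)! - 108

Ratio r(k) = 3*(9*k**3 + 48*k**2 + 79*k + 38)/(9*k**2 + 12*k - 2).
So A=3*k + 6 and B=1, with C=k**2 + 4*k/3 - 2/9.
f must satisfy (3*k + 6)·f(k+1) − (1)·f(k) = k**2 + 4*k/3 - 2/9.
deg f ≤ 1 (via 1,0,2).
Match coefficients ⇒ f(k) = (3*k - 4)/9.
Get s_k = R·t_k = 3**k*(3*k - 4)*factorial(k + 1) with R(k) = B(k−1)f(k)/C(k) = (3*k - 4)/(9*k**2 + 12*k - 2).
s_(k+1) − s_k = 3**k*(9*k**2 + 12*k - 2)*factorial(k + 1) = t_k.
s_(n+1) = 3**(n + 1)*(3*n - 1)*factorial(n + 2) and s_(2) = 108, so S(n) = 9*3**n*n*factorial(n + 2) - 3*3**n*factorial(n + 2) - 108.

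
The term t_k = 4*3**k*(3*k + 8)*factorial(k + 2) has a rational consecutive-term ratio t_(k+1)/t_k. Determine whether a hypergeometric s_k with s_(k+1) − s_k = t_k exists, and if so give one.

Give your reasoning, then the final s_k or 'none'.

t_(k+1)/t_k = 3*(k + 3)*(3*k + 11)/(3*k + 8).
A = 3*k + 9, B = 1, C = k + 8/3.
Key eq: (3*k + 9)·f(k+1) = (1)·f(k) + (k + 8/3).
Degrees (1,0,1) ⇒ d ≤ 0.
A polynomial solution: f(k) = 1/3.
Get s_k = R·t_k = 4*3**k*factorial(k + 2) with R(k) = B(k−1)f(k)/C(k) = 1/(3*k + 8).
Verify: 4*3**k*(3*k + 8)*factorial(k + 2) matches t_k.

s_k = 4*3**k*factorial(k + 2)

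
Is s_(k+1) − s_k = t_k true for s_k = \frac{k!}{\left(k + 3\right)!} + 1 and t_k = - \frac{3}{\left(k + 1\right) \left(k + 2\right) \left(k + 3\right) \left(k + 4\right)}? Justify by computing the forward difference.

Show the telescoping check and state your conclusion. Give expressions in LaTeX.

valid; difference matches t_k

s_(k+1) = factorial(k + 1)/factorial(k + 4) + 1
s_(k+1) − s_k = -3/((k + 1)*(k + 2)*(k + 3)*(k + 4))
(s_(k+1) − s_k) − t_k = 0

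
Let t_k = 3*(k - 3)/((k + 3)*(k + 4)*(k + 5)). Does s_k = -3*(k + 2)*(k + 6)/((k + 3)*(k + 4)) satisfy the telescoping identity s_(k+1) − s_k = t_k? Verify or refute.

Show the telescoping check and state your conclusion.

s_(k+1) = -3*(k + 3)*(k + 7)/((k + 4)*(k + 5))
s_(k+1) − s_k = 3*(k - 3)/(k**3 + 12*k**2 + 47*k + 60)
(s_(k+1) − s_k) − t_k = 0

valid (s_(k+1) − s_k reduces to t_k)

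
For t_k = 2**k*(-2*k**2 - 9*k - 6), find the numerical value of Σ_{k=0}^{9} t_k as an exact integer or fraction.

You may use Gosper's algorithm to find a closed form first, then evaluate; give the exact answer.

Σ = -215040

t_(k+1)/t_k = 2*(2*k**2 + 13*k + 17)/(2*k**2 + 9*k + 6).
Take A(k)=2, B(k)=1, C(k)=k**2 + 9*k/2 + 3.
Need (2)·f(k+1) − (1)·f(k) = k**2 + 9*k/2 + 3.
deg f ≤ 2 (via 0,0,2).
A polynomial solution: f(k) = k*(2*k + 1)/2.
So s_k = (B(k−1)f/C)·t_k = (k*(2*k + 1)/(2*k**2 + 9*k + 6))·t_k = 2**k*k*(-2*k - 1).
s_(k+1) − s_k = 2**k*(-2*k**2 - 9*k - 6) = t_k.
Telescoping: Σ = s_(10) − s_(0) = -215040 − (0) = -215040.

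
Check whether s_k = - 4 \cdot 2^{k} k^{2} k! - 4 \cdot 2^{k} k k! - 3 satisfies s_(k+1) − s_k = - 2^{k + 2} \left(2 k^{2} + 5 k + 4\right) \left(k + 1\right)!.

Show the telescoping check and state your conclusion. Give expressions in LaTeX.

s_(k+1) = -8*2**k*k**3*factorial(k) - 32*2**k*k**2*factorial(k) - 40*2**k*k*factorial(k) - 16*2**k*factorial(k) - 3
s_(k+1) − s_k = -2**(k + 2)*(2*k**2 + 5*k + 4)*factorial(k + 1)
(s_(k+1) − s_k) − t_k = 0

valid; difference matches t_k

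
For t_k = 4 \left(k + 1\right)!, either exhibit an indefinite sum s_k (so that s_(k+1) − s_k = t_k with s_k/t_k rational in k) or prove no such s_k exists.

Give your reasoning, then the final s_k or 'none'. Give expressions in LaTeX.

Ratio r(k) = k + 2.
Factor: A=k + 2; B=1; C=1.
Need (k + 2)·f(k+1) − (1)·f(k) = 1.
deg f ≤ -1 (via 1,0,0).
d = -1 < 0 ⇒ no nonzero polynomial f; not summable.

none (Gosper's algorithm certifies no s_k)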